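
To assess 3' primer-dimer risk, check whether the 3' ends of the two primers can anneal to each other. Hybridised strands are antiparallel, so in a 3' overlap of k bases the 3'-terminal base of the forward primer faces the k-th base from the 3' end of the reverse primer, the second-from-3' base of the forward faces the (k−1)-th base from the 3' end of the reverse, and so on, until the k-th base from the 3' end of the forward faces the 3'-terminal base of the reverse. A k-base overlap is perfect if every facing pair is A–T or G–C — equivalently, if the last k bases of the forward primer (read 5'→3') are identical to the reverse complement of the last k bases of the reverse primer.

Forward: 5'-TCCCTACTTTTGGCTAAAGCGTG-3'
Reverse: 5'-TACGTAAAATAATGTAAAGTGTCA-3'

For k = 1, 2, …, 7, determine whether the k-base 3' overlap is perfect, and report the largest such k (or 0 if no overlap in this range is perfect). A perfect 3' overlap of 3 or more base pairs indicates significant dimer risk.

Longest perfect overlap: 2 complementary base pairs; below the dimer-risk threshold (threshold 3).

Last 7 bases (5'→3') — forward …AAGCGTG, reverse …AGTGTCA.
Reverse complement of the reverse primer's last 7 bases: TGACACT; its first k bases are the reverse complement of the reverse primer's last k bases, so a perfect k-base overlap needs the forward primer's last k bases to equal them.
Comparing (forward last k vs required): k=1: G vs T ✗; k=2: TG vs TG ✓; k=3: GTG vs TGA ✗; k=4: CGTG vs TGAC ✗; k=5: GCGTG vs TGACA ✗; k=6: AGCGTG vs TGACAC ✗; k=7: AAGCGTG vs TGACACT ✗.
Only k = 2 is perfect, so the longest perfect 3' overlap is 2.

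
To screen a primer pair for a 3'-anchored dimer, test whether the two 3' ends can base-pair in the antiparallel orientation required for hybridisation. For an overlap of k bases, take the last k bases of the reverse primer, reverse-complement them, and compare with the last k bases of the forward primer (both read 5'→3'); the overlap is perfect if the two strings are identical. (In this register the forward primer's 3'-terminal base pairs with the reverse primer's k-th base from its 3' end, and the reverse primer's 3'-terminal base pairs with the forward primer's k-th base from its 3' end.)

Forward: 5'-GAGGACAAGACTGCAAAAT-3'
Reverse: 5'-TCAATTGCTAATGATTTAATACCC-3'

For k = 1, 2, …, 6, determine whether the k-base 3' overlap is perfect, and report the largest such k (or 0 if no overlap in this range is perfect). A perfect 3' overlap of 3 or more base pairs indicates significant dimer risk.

Longest perfect overlap: 0 complementary base pairs; below the dimer-risk threshold (threshold 3).

Last 6 bases (5'→3') — forward …CAAAAT, reverse …ATACCC.
Reverse complement of the reverse primer's last 6 bases: GGGTAT; its first k bases are the reverse complement of the reverse primer's last k bases, so a perfect k-base overlap needs the forward primer's last k bases to equal them.
Comparing (forward last k vs required): k=1: T vs G ✗; k=2: AT vs GG ✗; k=3: AAT vs GGG ✗; k=4: AAAT vs GGGT ✗; k=5: AAAAT vs GGGTA ✗; k=6: CAAAAT vs GGGTAT ✗.
No overlap length from 1 to 6 is perfect, so the longest perfect 3' overlap is 0.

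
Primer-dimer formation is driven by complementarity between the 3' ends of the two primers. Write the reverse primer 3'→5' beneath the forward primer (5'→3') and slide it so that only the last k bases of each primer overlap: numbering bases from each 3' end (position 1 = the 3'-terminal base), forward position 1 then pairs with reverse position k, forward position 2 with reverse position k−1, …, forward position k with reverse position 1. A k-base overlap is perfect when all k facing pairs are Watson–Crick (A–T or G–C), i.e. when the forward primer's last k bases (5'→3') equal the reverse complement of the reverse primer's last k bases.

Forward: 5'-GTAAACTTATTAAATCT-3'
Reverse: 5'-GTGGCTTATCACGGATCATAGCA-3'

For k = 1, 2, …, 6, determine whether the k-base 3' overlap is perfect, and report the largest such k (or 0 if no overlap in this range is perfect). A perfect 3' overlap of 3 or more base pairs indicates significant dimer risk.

Last 6 bases (5'→3') — forward …AAATCT, reverse …ATAGCA.
Reverse complement of the reverse primer's last 6 bases: TGCTAT; its first k bases are the reverse complement of the reverse primer's last k bases, so a perfect k-base overlap needs the forward primer's last k bases to equal them.
Comparing (forward last k vs required): k=1: T vs T ✓; k=2: CT vs TG ✗; k=3: TCT vs TGC ✗; k=4: ATCT vs TGCT ✗; k=5: AATCT vs TGCTA ✗; k=6: AAATCT vs TGCTAT ✗.
Only k = 1 is perfect, so the longest perfect 3' overlap is 1.

Longest perfect overlap: 1 complementary base pair; below the dimer-risk threshold (threshold 3).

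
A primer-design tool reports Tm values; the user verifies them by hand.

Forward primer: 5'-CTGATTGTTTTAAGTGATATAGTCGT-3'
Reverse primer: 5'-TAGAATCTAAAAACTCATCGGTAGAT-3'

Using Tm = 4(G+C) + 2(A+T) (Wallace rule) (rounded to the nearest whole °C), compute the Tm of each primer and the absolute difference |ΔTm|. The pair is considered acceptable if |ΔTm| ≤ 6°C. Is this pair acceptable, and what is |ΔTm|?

|ΔTm| = 0°C; the pair is acceptable.

Forward: A=6 T=12 G=6 C=2 → Tm = 2·18 + 4·8 = 68°C.
Reverse: A=11 T=7 G=4 C=4 → Tm = 2·18 + 4·8 = 68°C.
|ΔTm| = |68 − 68| = 0°C, ≤ 6°C.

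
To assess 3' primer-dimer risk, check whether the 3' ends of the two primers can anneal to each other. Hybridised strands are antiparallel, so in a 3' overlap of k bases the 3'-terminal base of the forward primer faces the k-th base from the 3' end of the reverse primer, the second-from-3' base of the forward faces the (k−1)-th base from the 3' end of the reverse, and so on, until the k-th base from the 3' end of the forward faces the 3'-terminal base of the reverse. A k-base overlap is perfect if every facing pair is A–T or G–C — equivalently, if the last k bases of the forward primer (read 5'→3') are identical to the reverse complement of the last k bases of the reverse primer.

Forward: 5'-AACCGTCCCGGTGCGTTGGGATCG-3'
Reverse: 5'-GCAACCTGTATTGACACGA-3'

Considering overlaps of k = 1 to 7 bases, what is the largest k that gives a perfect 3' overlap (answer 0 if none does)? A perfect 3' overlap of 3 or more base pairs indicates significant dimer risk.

Last 7 bases (5'→3') — forward …GGGATCG, reverse …GACACGA.
Reverse complement of the reverse primer's last 7 bases: TCGTGTC; its first k bases are the reverse complement of the reverse primer's last k bases, so a perfect k-base overlap needs the forward primer's last k bases to equal them.
Comparing (forward last k vs required): k=1: G vs T ✗; k=2: CG vs TC ✗; k=3: TCG vs TCG ✓; k=4: ATCG vs TCGT ✗; k=5: GATCG vs TCGTG ✗; k=6: GGATCG vs TCGTGT ✗; k=7: GGGATCG vs TCGTGTC ✗.
Only k = 3 is perfect, so the longest perfect 3' overlap is 3.

Longest perfect overlap: 3 complementary base pairs; significant dimer risk (threshold 3).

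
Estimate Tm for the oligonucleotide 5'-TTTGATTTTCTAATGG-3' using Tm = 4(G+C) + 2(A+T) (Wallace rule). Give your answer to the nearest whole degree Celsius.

Base counts: A=3, T=9, G=3, C=1 (length 16).
Tm = 2·(3+9) + 4·(3+1) = 2·12 + 4·4 = 24 + 16 = 40°C.

40°C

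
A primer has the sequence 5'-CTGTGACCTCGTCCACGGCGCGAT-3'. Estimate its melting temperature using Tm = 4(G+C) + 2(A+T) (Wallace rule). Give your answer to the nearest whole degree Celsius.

80°C

Base counts: A=3, T=5, G=7, C=9 (length 24).
Tm = 2·(3+5) + 4·(7+9) = 2·8 + 4·16 = 16 + 64 = 80°C.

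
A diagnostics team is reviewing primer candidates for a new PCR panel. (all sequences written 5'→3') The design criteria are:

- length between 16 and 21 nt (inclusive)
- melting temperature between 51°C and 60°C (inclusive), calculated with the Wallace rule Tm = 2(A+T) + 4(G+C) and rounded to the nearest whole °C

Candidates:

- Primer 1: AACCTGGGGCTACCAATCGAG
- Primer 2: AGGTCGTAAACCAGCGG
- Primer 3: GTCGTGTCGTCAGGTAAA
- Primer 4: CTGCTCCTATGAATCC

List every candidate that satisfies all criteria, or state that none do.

Primer 1 (21 nt, A=6 T=3 G=6 C=6): length 21 ✓; Tm = 2·9 + 4·12 = 66°C, outside 51–60°C ✗ — fails.
Primer 2 (17 nt, A=5 T=2 G=6 C=4): length 17 ✓; Tm = 2·7 + 4·10 = 54°C ✓ — passes.
Primer 3 (18 nt, A=4 T=5 G=6 C=3): length 18 ✓; Tm = 2·9 + 4·9 = 54°C ✓ — passes.
Primer 4 (16 nt, A=3 T=5 G=2 C=6): length 16 ✓; Tm = 2·8 + 4·8 = 48°C, outside 51–60°C ✗ — fails.

Primer 2 and Primer 3.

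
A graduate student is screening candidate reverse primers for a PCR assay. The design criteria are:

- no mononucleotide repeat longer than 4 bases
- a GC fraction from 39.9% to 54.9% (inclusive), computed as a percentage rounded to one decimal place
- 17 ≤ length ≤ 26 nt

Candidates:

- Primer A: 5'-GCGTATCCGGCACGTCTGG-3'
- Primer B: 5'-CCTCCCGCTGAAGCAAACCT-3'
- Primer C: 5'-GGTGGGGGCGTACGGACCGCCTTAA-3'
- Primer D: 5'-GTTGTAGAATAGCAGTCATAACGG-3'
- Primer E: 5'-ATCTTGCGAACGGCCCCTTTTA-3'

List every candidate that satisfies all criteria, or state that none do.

Primer D and Primer E.

Primer A (19 nt, A=2 T=4 G=7 C=6): longest run = 2 ✓; GC 13/19 = 68.4%, outside 39.9–54.9% ✗; length 19 ✓ — fails.
Primer B (20 nt, A=5 T=3 G=3 C=9): longest run = 3 ✓; GC 12/20 = 60.0%, outside 39.9–54.9% ✗; length 20 ✓ — fails.
Primer C (25 nt, A=4 T=4 G=11 C=6): longest run = 5, exceeds 4 ✗; GC 17/25 = 68.0%, outside 39.9–54.9% ✗; length 25 ✓ — fails.
Primer D (24 nt, A=8 T=6 G=7 C=3): longest run = 2 ✓; GC 10/24 = 41.7% ✓; length 24 ✓ — passes.
Primer E (22 nt, A=4 T=7 G=4 C=7): longest run = 4 ✓; GC 11/22 = 50.0% ✓; length 22 ✓ — passes.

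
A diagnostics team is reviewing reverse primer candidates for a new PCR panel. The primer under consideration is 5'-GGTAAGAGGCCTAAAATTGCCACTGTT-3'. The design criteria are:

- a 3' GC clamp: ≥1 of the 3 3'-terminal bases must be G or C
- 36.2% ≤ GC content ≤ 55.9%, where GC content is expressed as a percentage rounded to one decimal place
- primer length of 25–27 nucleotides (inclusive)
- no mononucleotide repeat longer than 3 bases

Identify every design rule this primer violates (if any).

Base counts: A=8, T=7, G=7, C=5 (length 27).
GC clamp: 3' end GTT has 1 G/C ✓
GC content: GC 12/27 = 44.4% ✓
length: length 27 ✓
homopolymer run: longest run = 4, exceeds 3 ✗

Fails: homopolymer run.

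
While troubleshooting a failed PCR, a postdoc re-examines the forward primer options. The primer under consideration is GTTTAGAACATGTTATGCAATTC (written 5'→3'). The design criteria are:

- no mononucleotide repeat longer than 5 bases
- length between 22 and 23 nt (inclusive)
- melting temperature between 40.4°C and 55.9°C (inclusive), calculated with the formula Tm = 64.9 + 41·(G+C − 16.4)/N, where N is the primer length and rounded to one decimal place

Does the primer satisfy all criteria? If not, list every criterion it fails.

Base counts: A=7, T=9, G=4, C=3 (length 23).
homopolymer run: longest run = 3 ✓
length: length 23 ✓
Tm: Tm = 64.9 + 41·(7 − 16.4)/23 = 48.1°C ✓

Meets all criteria.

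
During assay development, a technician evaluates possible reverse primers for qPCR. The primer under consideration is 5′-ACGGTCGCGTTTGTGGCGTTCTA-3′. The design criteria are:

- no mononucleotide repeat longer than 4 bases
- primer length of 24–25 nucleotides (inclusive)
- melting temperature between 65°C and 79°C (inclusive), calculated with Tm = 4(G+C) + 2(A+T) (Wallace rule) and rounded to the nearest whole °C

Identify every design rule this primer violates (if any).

Fails: length.

Base counts: A=2, T=8, G=8, C=5 (length 23).
homopolymer run: longest run = 3 ✓
length: length 23, outside 24–25 ✗
Tm: Tm = 2·10 + 4·13 = 72°C ✓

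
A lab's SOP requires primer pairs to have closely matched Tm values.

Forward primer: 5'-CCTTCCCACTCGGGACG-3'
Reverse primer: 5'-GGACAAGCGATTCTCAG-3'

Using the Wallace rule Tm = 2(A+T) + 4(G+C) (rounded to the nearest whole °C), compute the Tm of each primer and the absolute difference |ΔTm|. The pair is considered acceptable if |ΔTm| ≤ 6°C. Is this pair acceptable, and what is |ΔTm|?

Forward: A=2 T=3 G=4 C=8 → Tm = 2·5 + 4·12 = 58°C.
Reverse: A=5 T=3 G=5 C=4 → Tm = 2·8 + 4·9 = 52°C.
|ΔTm| = |58 − 52| = 6°C, ≤ 6°C.

|ΔTm| = 6°C; the pair is acceptable.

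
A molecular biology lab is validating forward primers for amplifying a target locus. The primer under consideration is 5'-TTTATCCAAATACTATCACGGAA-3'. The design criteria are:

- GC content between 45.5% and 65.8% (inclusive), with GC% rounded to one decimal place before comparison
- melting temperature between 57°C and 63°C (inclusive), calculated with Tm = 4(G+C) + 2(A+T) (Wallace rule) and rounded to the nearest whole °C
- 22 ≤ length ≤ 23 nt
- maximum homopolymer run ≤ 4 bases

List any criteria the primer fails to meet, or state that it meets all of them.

Base counts: A=9, T=7, G=2, C=5 (length 23).
GC content: GC 7/23 = 30.4%, outside 45.5–65.8% ✗
Tm: Tm = 2·16 + 4·7 = 60°C ✓
length: length 23 ✓
homopolymer run: longest run = 3 ✓

Fails: GC content.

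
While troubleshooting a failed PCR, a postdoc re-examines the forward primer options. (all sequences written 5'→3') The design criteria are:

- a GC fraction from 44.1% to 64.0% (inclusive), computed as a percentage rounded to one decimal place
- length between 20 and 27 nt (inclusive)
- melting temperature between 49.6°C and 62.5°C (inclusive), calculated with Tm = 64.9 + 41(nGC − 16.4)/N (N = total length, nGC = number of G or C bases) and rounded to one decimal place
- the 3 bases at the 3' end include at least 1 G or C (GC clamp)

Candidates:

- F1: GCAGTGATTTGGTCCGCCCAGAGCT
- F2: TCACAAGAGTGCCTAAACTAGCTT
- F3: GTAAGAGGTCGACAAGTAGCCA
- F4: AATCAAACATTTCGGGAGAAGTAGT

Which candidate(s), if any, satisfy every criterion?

F3 only.

F1 (25 nt, A=4 T=6 G=8 C=7): GC 15/25 = 60.0% ✓; length 25 ✓; Tm = 64.9 + 41·(15 − 16.4)/25 = 62.6°C, outside 49.6–62.5°C ✗; 3' end GCT has 2 G/C ✓ — fails.
F2 (24 nt, A=8 T=6 G=4 C=6): GC 10/24 = 41.7%, outside 44.1–64.0% ✗; length 24 ✓; Tm = 64.9 + 41·(10 − 16.4)/24 = 54.0°C ✓; 3' end CTT has 1 G/C ✓ — fails.
F3 (22 nt, A=8 T=3 G=7 C=4): GC 11/22 = 50.0% ✓; length 22 ✓; Tm = 64.9 + 41·(11 − 16.4)/22 = 54.8°C ✓; 3' end CCA has 2 G/C ✓ — passes.
F4 (25 nt, A=10 T=6 G=6 C=3): GC 9/25 = 36.0%, outside 44.1–64.0% ✗; length 25 ✓; Tm = 64.9 + 41·(9 − 16.4)/25 = 52.8°C ✓; 3' end AGT has 1 G/C ✓ — fails.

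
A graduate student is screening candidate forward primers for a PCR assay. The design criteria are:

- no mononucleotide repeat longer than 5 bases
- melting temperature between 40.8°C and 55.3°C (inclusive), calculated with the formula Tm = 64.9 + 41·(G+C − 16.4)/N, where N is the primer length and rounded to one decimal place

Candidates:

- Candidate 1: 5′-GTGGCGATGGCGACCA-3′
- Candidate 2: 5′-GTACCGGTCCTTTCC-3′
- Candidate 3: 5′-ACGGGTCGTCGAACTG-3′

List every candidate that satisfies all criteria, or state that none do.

Candidate 1, Candidate 2 and Candidate 3.

Candidate 1 (16 nt, A=3 T=2 G=7 C=4): longest run = 2 ✓; Tm = 64.9 + 41·(11 − 16.4)/16 = 51.1°C ✓ — passes.
Candidate 2 (15 nt, A=1 T=5 G=3 C=6): longest run = 3 ✓; Tm = 64.9 + 41·(9 − 16.4)/15 = 44.7°C ✓ — passes.
Candidate 3 (16 nt, A=3 T=3 G=6 C=4): longest run = 3 ✓; Tm = 64.9 + 41·(10 − 16.4)/16 = 48.5°C ✓ — passes.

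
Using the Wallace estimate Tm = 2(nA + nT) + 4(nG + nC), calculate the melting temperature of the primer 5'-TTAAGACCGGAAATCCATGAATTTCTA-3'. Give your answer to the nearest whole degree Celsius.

72°C

Base counts: A=10, T=8, G=4, C=5 (length 27).
Tm = 2·(10+8) + 4·(4+5) = 2·18 + 4·9 = 36 + 36 = 72°C.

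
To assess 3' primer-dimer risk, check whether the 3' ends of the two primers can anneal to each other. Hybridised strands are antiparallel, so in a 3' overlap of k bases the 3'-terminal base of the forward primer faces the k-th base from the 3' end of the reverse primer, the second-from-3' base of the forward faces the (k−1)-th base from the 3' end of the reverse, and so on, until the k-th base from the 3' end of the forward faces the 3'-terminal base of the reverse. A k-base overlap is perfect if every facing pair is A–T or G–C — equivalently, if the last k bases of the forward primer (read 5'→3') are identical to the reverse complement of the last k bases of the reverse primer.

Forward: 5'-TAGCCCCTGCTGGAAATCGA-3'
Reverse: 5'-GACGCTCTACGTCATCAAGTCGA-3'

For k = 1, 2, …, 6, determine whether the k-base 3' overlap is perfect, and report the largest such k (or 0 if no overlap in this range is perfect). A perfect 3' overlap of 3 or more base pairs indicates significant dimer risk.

Last 6 bases (5'→3') — forward …AATCGA, reverse …AGTCGA.
Reverse complement of the reverse primer's last 6 bases: TCGACT; its first k bases are the reverse complement of the reverse primer's last k bases, so a perfect k-base overlap needs the forward primer's last k bases to equal them.
Comparing (forward last k vs required): k=1: A vs T ✗; k=2: GA vs TC ✗; k=3: CGA vs TCG ✗; k=4: TCGA vs TCGA ✓; k=5: ATCGA vs TCGAC ✗; k=6: AATCGA vs TCGACT ✗.
Only k = 4 is perfect, so the longest perfect 3' overlap is 4.

Longest perfect overlap: 4 complementary base pairs; significant dimer risk (threshold 3).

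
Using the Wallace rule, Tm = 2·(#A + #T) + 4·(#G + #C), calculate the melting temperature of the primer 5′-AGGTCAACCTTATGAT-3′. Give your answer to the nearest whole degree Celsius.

Base counts: A=5, T=5, G=3, C=3 (length 16).
Tm = 2·(5+5) + 4·(3+3) = 2·10 + 4·6 = 20 + 24 = 44°C.

44°C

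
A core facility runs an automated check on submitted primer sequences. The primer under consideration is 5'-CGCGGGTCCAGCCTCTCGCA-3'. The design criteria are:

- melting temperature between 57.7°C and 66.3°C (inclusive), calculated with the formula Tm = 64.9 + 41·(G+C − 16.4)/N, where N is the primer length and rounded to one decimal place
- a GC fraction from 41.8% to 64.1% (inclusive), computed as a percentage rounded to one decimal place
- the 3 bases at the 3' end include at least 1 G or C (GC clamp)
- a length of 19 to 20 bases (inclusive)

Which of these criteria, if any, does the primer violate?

Base counts: A=2, T=3, G=6, C=9 (length 20).
Tm: Tm = 64.9 + 41·(15 − 16.4)/20 = 62.0°C ✓
GC content: GC 15/20 = 75.0%, outside 41.8–64.1% ✗
GC clamp: 3' end GCA has 2 G/C ✓
length: length 20 ✓

Fails: GC content.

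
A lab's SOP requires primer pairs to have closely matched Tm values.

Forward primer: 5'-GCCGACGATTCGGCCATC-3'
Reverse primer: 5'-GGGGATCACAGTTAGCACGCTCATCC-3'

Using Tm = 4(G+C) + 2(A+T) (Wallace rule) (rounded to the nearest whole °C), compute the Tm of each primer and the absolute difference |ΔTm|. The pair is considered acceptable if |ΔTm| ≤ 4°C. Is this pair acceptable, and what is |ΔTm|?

|ΔTm| = 22°C; the pair is not acceptable.

Forward: A=3 T=3 G=5 C=7 → Tm = 2·6 + 4·12 = 60°C.
Reverse: A=6 T=5 G=7 C=8 → Tm = 2·11 + 4·15 = 82°C.
|ΔTm| = |60 − 82| = 22°C, > 4°C.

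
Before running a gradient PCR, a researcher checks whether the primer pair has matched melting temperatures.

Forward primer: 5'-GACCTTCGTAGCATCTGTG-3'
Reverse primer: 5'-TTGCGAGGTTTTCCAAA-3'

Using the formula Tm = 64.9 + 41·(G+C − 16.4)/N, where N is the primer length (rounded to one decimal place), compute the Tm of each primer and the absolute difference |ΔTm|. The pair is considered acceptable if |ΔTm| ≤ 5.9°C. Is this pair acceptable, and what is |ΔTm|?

|ΔTm| = 8.9°C; the pair is not acceptable.

Forward: G+C = 10, N = 19 → Tm = 64.9 + 41·(10 − 16.4)/19 = 51.1°C.
Reverse: G+C = 7, N = 17 → Tm = 64.9 + 41·(7 − 16.4)/17 = 42.2°C.
|ΔTm| = |51.1 − 42.2| = 8.9°C, > 5.9°C.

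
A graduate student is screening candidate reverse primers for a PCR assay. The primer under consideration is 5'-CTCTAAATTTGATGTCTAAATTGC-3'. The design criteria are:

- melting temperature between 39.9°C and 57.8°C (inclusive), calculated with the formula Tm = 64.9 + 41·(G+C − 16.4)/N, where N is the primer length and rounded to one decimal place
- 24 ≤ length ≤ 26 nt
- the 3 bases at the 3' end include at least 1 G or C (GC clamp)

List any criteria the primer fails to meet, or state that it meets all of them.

Meets all criteria.

Base counts: A=7, T=10, G=3, C=4 (length 24).
Tm: Tm = 64.9 + 41·(7 − 16.4)/24 = 48.8°C ✓
length: length 24 ✓
GC clamp: 3' end TGC has 2 G/C ✓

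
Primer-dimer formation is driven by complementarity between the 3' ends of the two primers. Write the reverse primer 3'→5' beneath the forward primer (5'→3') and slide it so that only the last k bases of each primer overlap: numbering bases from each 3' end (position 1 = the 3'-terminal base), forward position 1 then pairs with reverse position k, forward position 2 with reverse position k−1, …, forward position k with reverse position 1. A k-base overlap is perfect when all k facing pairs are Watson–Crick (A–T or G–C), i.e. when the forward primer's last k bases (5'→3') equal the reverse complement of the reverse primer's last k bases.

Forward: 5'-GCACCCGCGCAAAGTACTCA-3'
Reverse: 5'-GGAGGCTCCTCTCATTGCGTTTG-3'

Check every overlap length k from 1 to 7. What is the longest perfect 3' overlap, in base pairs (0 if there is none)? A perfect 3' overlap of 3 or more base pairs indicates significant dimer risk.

Longest perfect overlap: 2 complementary base pairs; below the dimer-risk threshold (threshold 3).

Last 7 bases (5'→3') — forward …GTACTCA, reverse …GCGTTTG.
Reverse complement of the reverse primer's last 7 bases: CAAACGC; its first k bases are the reverse complement of the reverse primer's last k bases, so a perfect k-base overlap needs the forward primer's last k bases to equal them.
Comparing (forward last k vs required): k=1: A vs C ✗; k=2: CA vs CA ✓; k=3: TCA vs CAA ✗; k=4: CTCA vs CAAA ✗; k=5: ACTCA vs CAAAC ✗; k=6: TACTCA vs CAAACG ✗; k=7: GTACTCA vs CAAACGC ✗.
Only k = 2 is perfect, so the longest perfect 3' overlap is 2.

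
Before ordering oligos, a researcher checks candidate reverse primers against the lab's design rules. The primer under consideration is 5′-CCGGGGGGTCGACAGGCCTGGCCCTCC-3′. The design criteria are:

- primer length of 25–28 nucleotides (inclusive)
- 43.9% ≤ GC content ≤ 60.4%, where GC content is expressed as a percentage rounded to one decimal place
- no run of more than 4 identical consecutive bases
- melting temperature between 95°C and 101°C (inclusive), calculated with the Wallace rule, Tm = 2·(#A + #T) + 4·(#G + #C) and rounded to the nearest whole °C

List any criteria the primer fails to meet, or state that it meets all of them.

Base counts: A=2, T=3, G=11, C=11 (length 27).
length: length 27 ✓
GC content: GC 22/27 = 81.5%, outside 43.9–60.4% ✗
homopolymer run: longest run = 6, exceeds 4 ✗
Tm: Tm = 2·5 + 4·22 = 98°C ✓

Fails: GC content, homopolymer run.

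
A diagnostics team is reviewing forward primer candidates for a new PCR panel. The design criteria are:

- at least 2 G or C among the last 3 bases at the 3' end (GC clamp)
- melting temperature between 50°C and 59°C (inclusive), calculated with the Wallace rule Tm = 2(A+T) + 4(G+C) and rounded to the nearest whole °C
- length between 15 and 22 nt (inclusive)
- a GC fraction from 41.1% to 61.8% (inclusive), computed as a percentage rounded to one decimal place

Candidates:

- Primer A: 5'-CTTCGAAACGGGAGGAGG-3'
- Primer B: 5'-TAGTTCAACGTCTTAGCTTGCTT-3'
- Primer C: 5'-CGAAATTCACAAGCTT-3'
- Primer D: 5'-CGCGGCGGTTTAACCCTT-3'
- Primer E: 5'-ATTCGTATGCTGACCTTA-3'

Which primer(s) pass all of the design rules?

Primer A only.

Primer A (18 nt, A=5 T=2 G=8 C=3): 3' end AGG has 2 G/C ✓; Tm = 2·7 + 4·11 = 58°C ✓; length 18 ✓; GC 11/18 = 61.1% ✓ — passes.
Primer B (23 nt, A=4 T=10 G=4 C=5): 3' end CTT has 1 G/C, need ≥2 ✗; Tm = 2·14 + 4·9 = 64°C, outside 50–59°C ✗; length 23, outside 15–22 ✗; GC 9/23 = 39.1%, outside 41.1–61.8% ✗ — fails.
Primer C (16 nt, A=6 T=4 G=2 C=4): 3' end CTT has 1 G/C, need ≥2 ✗; Tm = 2·10 + 4·6 = 44°C, outside 50–59°C ✗; length 16 ✓; GC 6/16 = 37.5%, outside 41.1–61.8% ✗ — fails.
Primer D (18 nt, A=2 T=5 G=5 C=6): 3' end CTT has 1 G/C, need ≥2 ✗; Tm = 2·7 + 4·11 = 58°C ✓; length 18 ✓; GC 11/18 = 61.1% ✓ — fails.
Primer E (18 nt, A=4 T=7 G=3 C=4): 3' end TTA has 0 G/C, need ≥2 ✗; Tm = 2·11 + 4·7 = 50°C ✓; length 18 ✓; GC 7/18 = 38.9%, outside 41.1–61.8% ✗ — fails.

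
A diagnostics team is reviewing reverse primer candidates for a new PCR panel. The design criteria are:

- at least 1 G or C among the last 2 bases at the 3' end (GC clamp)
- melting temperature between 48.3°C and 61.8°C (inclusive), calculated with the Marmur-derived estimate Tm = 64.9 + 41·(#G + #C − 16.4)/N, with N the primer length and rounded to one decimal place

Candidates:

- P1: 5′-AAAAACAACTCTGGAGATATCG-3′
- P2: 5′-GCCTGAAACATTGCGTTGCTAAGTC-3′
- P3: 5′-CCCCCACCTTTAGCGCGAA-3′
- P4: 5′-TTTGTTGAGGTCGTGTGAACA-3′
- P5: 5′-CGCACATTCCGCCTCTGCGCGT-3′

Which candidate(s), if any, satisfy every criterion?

P1, P2 and P4.

P1 (22 nt, A=10 T=4 G=4 C=4): 3' end CG has 2 G/C ✓; Tm = 64.9 + 41·(8 − 16.4)/22 = 49.2°C ✓ — passes.
P2 (25 nt, A=6 T=7 G=6 C=6): 3' end TC has 1 G/C ✓; Tm = 64.9 + 41·(12 − 16.4)/25 = 57.7°C ✓ — passes.
P3 (19 nt, A=4 T=3 G=3 C=9): 3' end AA has 0 G/C, need ≥1 ✗; Tm = 64.9 + 41·(12 − 16.4)/19 = 55.4°C ✓ — fails.
P4 (21 nt, A=4 T=8 G=7 C=2): 3' end CA has 1 G/C ✓; Tm = 64.9 + 41·(9 − 16.4)/21 = 50.5°C ✓ — passes.
P5 (22 nt, A=2 T=5 G=5 C=10): 3' end GT has 1 G/C ✓; Tm = 64.9 + 41·(15 − 16.4)/22 = 62.3°C, outside 48.3–61.8°C ✗ — fails.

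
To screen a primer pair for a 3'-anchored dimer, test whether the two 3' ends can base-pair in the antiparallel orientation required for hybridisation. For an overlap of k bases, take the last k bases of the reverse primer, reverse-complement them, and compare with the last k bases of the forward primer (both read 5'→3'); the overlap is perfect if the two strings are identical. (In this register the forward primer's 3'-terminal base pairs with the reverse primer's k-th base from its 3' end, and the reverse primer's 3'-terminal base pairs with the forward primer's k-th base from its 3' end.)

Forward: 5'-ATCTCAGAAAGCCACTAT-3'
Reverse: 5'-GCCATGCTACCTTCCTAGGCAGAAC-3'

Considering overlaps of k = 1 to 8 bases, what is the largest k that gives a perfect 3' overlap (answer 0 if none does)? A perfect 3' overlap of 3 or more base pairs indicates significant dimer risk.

Last 8 bases (5'→3') — forward …GCCACTAT, reverse …GGCAGAAC.
Reverse complement of the reverse primer's last 8 bases: GTTCTGCC; its first k bases are the reverse complement of the reverse primer's last k bases, so a perfect k-base overlap needs the forward primer's last k bases to equal them.
Comparing (forward last k vs required): k=1: T vs G ✗; k=2: AT vs GT ✗; k=3: TAT vs GTT ✗; k=4: CTAT vs GTTC ✗; k=5: ACTAT vs GTTCT ✗; k=6: CACTAT vs GTTCTG ✗; k=7: CCACTAT vs GTTCTGC ✗; k=8: GCCACTAT vs GTTCTGCC ✗.
No overlap length from 1 to 8 is perfect, so the longest perfect 3' overlap is 0.

Longest perfect overlap: 0 complementary base pairs; below the dimer-risk threshold (threshold 3).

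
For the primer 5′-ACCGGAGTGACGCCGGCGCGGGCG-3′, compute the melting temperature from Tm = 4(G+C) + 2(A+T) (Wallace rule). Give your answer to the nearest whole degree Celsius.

Base counts: A=3, T=1, G=12, C=8 (length 24).
Tm = 2·(3+1) + 4·(12+8) = 2·4 + 4·20 = 8 + 80 = 88°C.

88°C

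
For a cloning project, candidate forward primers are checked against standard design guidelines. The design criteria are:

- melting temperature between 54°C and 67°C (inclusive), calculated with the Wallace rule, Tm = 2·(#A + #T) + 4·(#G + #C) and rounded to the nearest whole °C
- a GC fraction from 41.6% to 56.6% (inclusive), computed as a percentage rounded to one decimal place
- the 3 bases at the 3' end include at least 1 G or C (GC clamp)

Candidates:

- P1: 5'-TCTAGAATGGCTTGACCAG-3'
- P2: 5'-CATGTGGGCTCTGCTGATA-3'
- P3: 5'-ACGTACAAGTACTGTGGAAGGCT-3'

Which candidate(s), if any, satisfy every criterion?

P1 only.

P1 (19 nt, A=5 T=5 G=5 C=4): Tm = 2·10 + 4·9 = 56°C ✓; GC 9/19 = 47.4% ✓; 3' end CAG has 2 G/C ✓ — passes.
P2 (19 nt, A=3 T=6 G=6 C=4): Tm = 2·9 + 4·10 = 58°C ✓; GC 10/19 = 52.6% ✓; 3' end ATA has 0 G/C, need ≥1 ✗ — fails.
P3 (23 nt, A=7 T=5 G=7 C=4): Tm = 2·12 + 4·11 = 68°C, outside 54–67°C ✗; GC 11/23 = 47.8% ✓; 3' end GCT has 2 G/C ✓ — fails.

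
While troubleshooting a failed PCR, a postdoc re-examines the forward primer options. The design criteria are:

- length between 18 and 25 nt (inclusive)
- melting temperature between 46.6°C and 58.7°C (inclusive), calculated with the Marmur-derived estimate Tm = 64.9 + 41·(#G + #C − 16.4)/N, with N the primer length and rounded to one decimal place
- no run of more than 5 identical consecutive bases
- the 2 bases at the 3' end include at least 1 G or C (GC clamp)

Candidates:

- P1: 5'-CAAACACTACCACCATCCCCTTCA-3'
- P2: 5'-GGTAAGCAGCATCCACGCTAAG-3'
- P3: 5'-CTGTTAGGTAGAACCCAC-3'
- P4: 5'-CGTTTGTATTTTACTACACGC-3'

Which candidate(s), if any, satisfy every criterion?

P1, P2, P3 and P4.

P1 (24 nt, A=8 T=4 G=0 C=12): length 24 ✓; Tm = 64.9 + 41·(12 − 16.4)/24 = 57.4°C ✓; longest run = 4 ✓; 3' end CA has 1 G/C ✓ — passes.
P2 (22 nt, A=7 T=3 G=6 C=6): length 22 ✓; Tm = 64.9 + 41·(12 − 16.4)/22 = 56.7°C ✓; longest run = 2 ✓; 3' end AG has 1 G/C ✓ — passes.
P3 (18 nt, A=5 T=4 G=4 C=5): length 18 ✓; Tm = 64.9 + 41·(9 − 16.4)/18 = 48.0°C ✓; longest run = 3 ✓; 3' end AC has 1 G/C ✓ — passes.
P4 (21 nt, A=4 T=9 G=3 C=5): length 21 ✓; Tm = 64.9 + 41·(8 − 16.4)/21 = 48.5°C ✓; longest run = 4 ✓; 3' end GC has 2 G/C ✓ — passes.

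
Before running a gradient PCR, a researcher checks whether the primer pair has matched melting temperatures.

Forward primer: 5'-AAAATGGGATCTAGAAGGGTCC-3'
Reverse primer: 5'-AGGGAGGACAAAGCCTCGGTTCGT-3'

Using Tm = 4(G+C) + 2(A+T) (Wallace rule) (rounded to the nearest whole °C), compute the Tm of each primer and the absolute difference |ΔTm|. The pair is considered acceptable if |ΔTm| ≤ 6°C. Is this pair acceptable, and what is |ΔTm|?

|ΔTm| = 12°C; the pair is not acceptable.

Forward: A=8 T=4 G=7 C=3 → Tm = 2·12 + 4·10 = 64°C.
Reverse: A=6 T=4 G=9 C=5 → Tm = 2·10 + 4·14 = 76°C.
|ΔTm| = |64 − 76| = 12°C, > 6°C.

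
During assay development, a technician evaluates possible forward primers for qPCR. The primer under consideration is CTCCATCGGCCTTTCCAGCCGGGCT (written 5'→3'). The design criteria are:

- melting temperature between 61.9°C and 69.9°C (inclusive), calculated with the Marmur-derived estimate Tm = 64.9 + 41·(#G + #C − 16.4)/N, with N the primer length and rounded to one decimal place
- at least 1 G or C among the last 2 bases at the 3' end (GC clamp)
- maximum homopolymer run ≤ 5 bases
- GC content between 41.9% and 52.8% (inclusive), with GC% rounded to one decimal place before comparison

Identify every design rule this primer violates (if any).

Fails: GC content.

Base counts: A=2, T=6, G=6, C=11 (length 25).
Tm: Tm = 64.9 + 41·(17 − 16.4)/25 = 65.9°C ✓
GC clamp: 3' end CT has 1 G/C ✓
homopolymer run: longest run = 3 ✓
GC content: GC 17/25 = 68.0%, outside 41.9–52.8% ✗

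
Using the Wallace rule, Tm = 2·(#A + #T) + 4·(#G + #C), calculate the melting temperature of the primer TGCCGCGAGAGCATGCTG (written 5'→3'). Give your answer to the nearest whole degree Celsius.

Base counts: A=3, T=3, G=7, C=5 (length 18).
Tm = 2·(3+3) + 4·(7+5) = 2·6 + 4·12 = 12 + 48 = 60°C.

60°C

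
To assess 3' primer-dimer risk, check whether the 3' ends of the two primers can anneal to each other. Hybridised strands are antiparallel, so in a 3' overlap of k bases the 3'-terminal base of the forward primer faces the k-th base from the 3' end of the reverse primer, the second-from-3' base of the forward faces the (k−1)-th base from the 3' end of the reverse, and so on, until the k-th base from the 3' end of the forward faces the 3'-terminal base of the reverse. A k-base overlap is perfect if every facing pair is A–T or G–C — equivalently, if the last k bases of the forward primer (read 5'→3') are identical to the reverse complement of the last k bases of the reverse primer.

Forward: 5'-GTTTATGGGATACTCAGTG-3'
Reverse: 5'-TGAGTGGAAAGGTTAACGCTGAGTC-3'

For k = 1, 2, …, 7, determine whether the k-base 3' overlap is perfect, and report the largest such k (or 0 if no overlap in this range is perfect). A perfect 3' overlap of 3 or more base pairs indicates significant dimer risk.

Longest perfect overlap: 1 complementary base pair; below the dimer-risk threshold (threshold 3).

Last 7 bases (5'→3') — forward …CTCAGTG, reverse …CTGAGTC.
Reverse complement of the reverse primer's last 7 bases: GACTCAG; its first k bases are the reverse complement of the reverse primer's last k bases, so a perfect k-base overlap needs the forward primer's last k bases to equal them.
Comparing (forward last k vs required): k=1: G vs G ✓; k=2: TG vs GA ✗; k=3: GTG vs GAC ✗; k=4: AGTG vs GACT ✗; k=5: CAGTG vs GACTC ✗; k=6: TCAGTG vs GACTCA ✗; k=7: CTCAGTG vs GACTCAG ✗.
Only k = 1 is perfect, so the longest perfect 3' overlap is 1.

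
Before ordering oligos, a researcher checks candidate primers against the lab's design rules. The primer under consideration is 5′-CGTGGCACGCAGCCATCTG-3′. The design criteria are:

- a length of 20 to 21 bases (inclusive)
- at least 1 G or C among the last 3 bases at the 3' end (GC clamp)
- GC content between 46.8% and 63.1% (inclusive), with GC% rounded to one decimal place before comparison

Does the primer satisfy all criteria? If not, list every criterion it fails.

Base counts: A=3, T=3, G=6, C=7 (length 19).
length: length 19, outside 20–21 ✗
GC clamp: 3' end CTG has 2 G/C ✓
GC content: GC 13/19 = 68.4%, outside 46.8–63.1% ✗

Fails: length, GC content.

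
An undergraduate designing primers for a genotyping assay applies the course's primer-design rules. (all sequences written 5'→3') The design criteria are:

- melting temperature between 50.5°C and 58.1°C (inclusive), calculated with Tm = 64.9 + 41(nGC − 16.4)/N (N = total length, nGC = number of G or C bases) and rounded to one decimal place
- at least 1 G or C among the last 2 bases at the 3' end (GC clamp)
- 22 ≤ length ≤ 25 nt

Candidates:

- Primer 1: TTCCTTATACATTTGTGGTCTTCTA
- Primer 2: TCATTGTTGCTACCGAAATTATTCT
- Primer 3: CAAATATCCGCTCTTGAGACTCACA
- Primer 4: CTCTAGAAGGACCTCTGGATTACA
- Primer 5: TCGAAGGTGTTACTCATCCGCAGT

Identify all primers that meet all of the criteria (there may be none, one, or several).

Primer 1 (25 nt, A=4 T=13 G=3 C=5): Tm = 64.9 + 41·(8 − 16.4)/25 = 51.1°C ✓; 3' end TA has 0 G/C, need ≥1 ✗; length 25 ✓ — fails.
Primer 2 (25 nt, A=6 T=11 G=3 C=5): Tm = 64.9 + 41·(8 − 16.4)/25 = 51.1°C ✓; 3' end CT has 1 G/C ✓; length 25 ✓ — passes.
Primer 3 (25 nt, A=8 T=6 G=3 C=8): Tm = 64.9 + 41·(11 − 16.4)/25 = 56.0°C ✓; 3' end CA has 1 G/C ✓; length 25 ✓ — passes.
Primer 4 (24 nt, A=7 T=6 G=5 C=6): Tm = 64.9 + 41·(11 − 16.4)/24 = 55.7°C ✓; 3' end CA has 1 G/C ✓; length 24 ✓ — passes.
Primer 5 (24 nt, A=5 T=7 G=6 C=6): Tm = 64.9 + 41·(12 − 16.4)/24 = 57.4°C ✓; 3' end GT has 1 G/C ✓; length 24 ✓ — passes.

Primer 2, Primer 3, Primer 4 and Primer 5.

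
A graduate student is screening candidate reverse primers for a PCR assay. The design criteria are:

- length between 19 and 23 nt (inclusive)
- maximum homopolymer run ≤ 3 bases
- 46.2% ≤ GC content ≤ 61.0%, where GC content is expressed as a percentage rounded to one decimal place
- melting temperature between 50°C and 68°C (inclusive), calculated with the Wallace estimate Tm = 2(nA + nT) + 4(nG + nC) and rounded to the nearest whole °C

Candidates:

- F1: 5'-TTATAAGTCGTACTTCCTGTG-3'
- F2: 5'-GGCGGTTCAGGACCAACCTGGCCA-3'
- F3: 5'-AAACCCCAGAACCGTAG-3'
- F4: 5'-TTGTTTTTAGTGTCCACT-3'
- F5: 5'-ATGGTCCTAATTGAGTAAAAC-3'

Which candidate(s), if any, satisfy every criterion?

F1 (21 nt, A=4 T=9 G=4 C=4): length 21 ✓; longest run = 2 ✓; GC 8/21 = 38.1%, outside 46.2–61.0% ✗; Tm = 2·13 + 4·8 = 58°C ✓ — fails.
F2 (24 nt, A=5 T=3 G=8 C=8): length 24, outside 19–23 ✗; longest run = 2 ✓; GC 16/24 = 66.7%, outside 46.2–61.0% ✗; Tm = 2·8 + 4·16 = 80°C, outside 50–68°C ✗ — fails.
F3 (17 nt, A=7 T=1 G=3 C=6): length 17, outside 19–23 ✗; longest run = 4, exceeds 3 ✗; GC 9/17 = 52.9% ✓; Tm = 2·8 + 4·9 = 52°C ✓ — fails.
F4 (18 nt, A=2 T=10 G=3 C=3): length 18, outside 19–23 ✗; longest run = 5, exceeds 3 ✗; GC 6/18 = 33.3%, outside 46.2–61.0% ✗; Tm = 2·12 + 4·6 = 48°C, outside 50–68°C ✗ — fails.
F5 (21 nt, A=8 T=6 G=4 C=3): length 21 ✓; longest run = 4, exceeds 3 ✗; GC 7/21 = 33.3%, outside 46.2–61.0% ✗; Tm = 2·14 + 4·7 = 56°C ✓ — fails.

None of the candidates satisfy all criteria.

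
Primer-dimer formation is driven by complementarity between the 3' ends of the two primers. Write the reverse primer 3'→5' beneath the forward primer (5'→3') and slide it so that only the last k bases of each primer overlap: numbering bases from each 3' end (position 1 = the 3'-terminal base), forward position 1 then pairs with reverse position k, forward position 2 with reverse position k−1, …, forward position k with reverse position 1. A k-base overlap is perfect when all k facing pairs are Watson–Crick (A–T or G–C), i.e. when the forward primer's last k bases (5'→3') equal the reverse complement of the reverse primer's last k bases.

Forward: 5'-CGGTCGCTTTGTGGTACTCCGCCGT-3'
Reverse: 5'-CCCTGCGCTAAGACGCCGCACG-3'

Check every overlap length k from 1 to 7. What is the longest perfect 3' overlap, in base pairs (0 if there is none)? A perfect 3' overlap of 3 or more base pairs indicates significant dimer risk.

Last 7 bases (5'→3') — forward …CCGCCGT, reverse …CCGCACG.
Reverse complement of the reverse primer's last 7 bases: CGTGCGG; its first k bases are the reverse complement of the reverse primer's last k bases, so a perfect k-base overlap needs the forward primer's last k bases to equal them.
Comparing (forward last k vs required): k=1: T vs C ✗; k=2: GT vs CG ✗; k=3: CGT vs CGT ✓; k=4: CCGT vs CGTG ✗; k=5: GCCGT vs CGTGC ✗; k=6: CGCCGT vs CGTGCG ✗; k=7: CCGCCGT vs CGTGCGG ✗.
Only k = 3 is perfect, so the longest perfect 3' overlap is 3.

Longest perfect overlap: 3 complementary base pairs; significant dimer risk (threshold 3).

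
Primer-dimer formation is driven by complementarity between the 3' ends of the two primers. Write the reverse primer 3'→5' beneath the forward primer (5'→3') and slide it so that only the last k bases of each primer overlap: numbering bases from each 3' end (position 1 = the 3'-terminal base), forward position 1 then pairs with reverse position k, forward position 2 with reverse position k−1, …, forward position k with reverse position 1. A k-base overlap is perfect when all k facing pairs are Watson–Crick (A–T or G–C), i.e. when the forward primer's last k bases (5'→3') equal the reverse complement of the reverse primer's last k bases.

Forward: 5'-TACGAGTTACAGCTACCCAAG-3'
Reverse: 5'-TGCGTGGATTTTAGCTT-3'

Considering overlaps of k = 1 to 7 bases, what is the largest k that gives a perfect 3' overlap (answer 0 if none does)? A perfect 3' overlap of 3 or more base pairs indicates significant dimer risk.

Longest perfect overlap: 3 complementary base pairs; significant dimer risk (threshold 3).

Last 7 bases (5'→3') — forward …ACCCAAG, reverse …TTAGCTT.
Reverse complement of the reverse primer's last 7 bases: AAGCTAA; its first k bases are the reverse complement of the reverse primer's last k bases, so a perfect k-base overlap needs the forward primer's last k bases to equal them.
Comparing (forward last k vs required): k=1: G vs A ✗; k=2: AG vs AA ✗; k=3: AAG vs AAG ✓; k=4: CAAG vs AAGC ✗; k=5: CCAAG vs AAGCT ✗; k=6: CCCAAG vs AAGCTA ✗; k=7: ACCCAAG vs AAGCTAA ✗.
Only k = 3 is perfect, so the longest perfect 3' overlap is 3.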